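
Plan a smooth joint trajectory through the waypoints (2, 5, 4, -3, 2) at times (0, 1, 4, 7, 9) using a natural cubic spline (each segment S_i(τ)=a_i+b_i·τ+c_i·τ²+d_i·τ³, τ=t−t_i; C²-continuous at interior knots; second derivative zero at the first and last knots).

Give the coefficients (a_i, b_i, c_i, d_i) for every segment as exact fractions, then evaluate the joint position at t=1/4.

  seg 0: a=2 b=5321/1596 c=0 d=-533/1596
  seg 1: a=5 b=1861/798 c=-533/532 d=181/4788
  seg 2: a=4 b=-4243/1596 c=-88/133 d=1229/4788
  seg 3: a=-3 b=241/798 c=877/532 d=-877/3192
S(1/4) = 96297/34048

Δ: Δ0=3, Δ1=-1/3, Δ2=-7/3, Δ3=5/2
row 1: diag=8, rhs=-20; c'=3/8, d'=-5/2
row 2: denom=12−3·3/8=87/8; d'=(-12−3·-5/2)/(87/8)=-12/29
row 3: denom=10−3·8/29=266/29; d'=(29−3·-12/29)/(266/29)=877/266
back: M3=877/266
back: M2=-12/29−8/29·877/266=-176/133
back: M1=-5/2−3/8·-176/133=-533/266
M: M0=0, M1=-533/266, M2=-176/133, M3=877/266, M4=0
seg 0: a=2, c=M0/2=0, d=(M1−M0)/(6·1)=-533/1596, b=Δ0−h0·(2M0+M1)/6=5321/1596
seg 1: a=5, c=M1/2=-533/532, d=(M2−M1)/(6·3)=181/4788, b=Δ1−h1·(2M1+M2)/6=1861/798
seg 2: a=4, c=M2/2=-88/133, d=(M3−M2)/(6·3)=1229/4788, b=Δ2−h2·(2M2+M3)/6=-4243/1596
seg 3: a=-3, c=M3/2=877/532, d=(M4−M3)/(6·2)=-877/3192, b=Δ3−h3·(2M3+M4)/6=241/798
t_q=1/4 → seg 0, τ=1/4; S=2+5321/1596·τ+0·τ²+-533/1596·τ³=96297/34048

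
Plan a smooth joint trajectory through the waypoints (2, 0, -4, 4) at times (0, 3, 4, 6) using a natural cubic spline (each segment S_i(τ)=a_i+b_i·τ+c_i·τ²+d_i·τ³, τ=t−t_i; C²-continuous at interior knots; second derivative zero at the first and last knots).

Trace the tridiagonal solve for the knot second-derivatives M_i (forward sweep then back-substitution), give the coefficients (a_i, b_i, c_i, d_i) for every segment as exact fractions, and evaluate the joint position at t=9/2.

Δ: Δ0=-2/3, Δ1=-4, Δ2=4
row 1: diag=8, rhs=-20; c'=1/8, d'=-5/2
row 2: denom=6−1·1/8=47/8; d'=(48−1·-5/2)/(47/8)=404/47
back: M2=404/47
back: M1=-5/2−1/8·404/47=-168/47
M: M0=0, M1=-168/47, M2=404/47, M3=0
seg 0: a=2, c=M0/2=0, d=(M1−M0)/(6·3)=-28/141, b=Δ0−h0·(2M0+M1)/6=158/141
seg 1: a=0, c=M1/2=-84/47, d=(M2−M1)/(6·1)=286/141, b=Δ1−h1·(2M1+M2)/6=-598/141
seg 2: a=-4, c=M2/2=202/47, d=(M3−M2)/(6·2)=-101/141, b=Δ2−h2·(2M2+M3)/6=-244/141
t_q=9/2 → seg 2, τ=1/2; S=-4+-244/141·τ+202/47·τ²+-101/141·τ³=-1459/376

  seg 0: a=2 b=158/141 c=0 d=-28/141
  seg 1: a=0 b=-598/141 c=-84/47 d=286/141
  seg 2: a=-4 b=-244/141 c=202/47 d=-101/141
S(9/2) = -1459/376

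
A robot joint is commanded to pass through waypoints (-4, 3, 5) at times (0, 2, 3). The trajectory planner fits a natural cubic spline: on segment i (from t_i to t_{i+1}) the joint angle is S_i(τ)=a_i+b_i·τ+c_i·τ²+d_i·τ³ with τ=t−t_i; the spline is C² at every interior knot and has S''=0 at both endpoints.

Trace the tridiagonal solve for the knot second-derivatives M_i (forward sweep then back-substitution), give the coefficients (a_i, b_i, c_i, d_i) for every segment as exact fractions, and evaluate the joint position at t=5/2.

Δ: Δ0=7/2, Δ1=2
row 1: diag=6, rhs=-9; c'=1/6, d'=-3/2
back: M1=-3/2
M: M0=0, M1=-3/2, M2=0
seg 0: a=-4, c=M0/2=0, d=(M1−M0)/(6·2)=-1/8, b=Δ0−h0·(2M0+M1)/6=4
seg 1: a=3, c=M1/2=-3/4, d=(M2−M1)/(6·1)=1/4, b=Δ1−h1·(2M1+M2)/6=5/2
t_q=5/2 → seg 1, τ=1/2; S=3+5/2·τ+-3/4·τ²+1/4·τ³=131/32

  seg 0: a=-4 b=4 c=0 d=-1/8
  seg 1: a=3 b=5/2 c=-3/4 d=1/4
S(5/2) = 131/32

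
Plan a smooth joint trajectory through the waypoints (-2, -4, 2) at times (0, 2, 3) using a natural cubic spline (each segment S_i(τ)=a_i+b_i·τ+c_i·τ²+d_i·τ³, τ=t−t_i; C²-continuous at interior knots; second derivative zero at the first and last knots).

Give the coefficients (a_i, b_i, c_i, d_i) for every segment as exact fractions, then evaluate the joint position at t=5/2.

Δ: Δ0=-1, Δ1=6
row 1: diag=6, rhs=42; c'=1/6, d'=7
back: M1=7
M: M0=0, M1=7, M2=0
seg 0: a=-2, c=M0/2=0, d=(M1−M0)/(6·2)=7/12, b=Δ0−h0·(2M0+M1)/6=-10/3
seg 1: a=-4, c=M1/2=7/2, d=(M2−M1)/(6·1)=-7/6, b=Δ1−h1·(2M1+M2)/6=11/3
t_q=5/2 → seg 1, τ=1/2; S=-4+11/3·τ+7/2·τ²+-7/6·τ³=-23/16

  seg 0: a=-2 b=-10/3 c=0 d=7/12
  seg 1: a=-4 b=11/3 c=7/2 d=-7/6
S(5/2) = -23/16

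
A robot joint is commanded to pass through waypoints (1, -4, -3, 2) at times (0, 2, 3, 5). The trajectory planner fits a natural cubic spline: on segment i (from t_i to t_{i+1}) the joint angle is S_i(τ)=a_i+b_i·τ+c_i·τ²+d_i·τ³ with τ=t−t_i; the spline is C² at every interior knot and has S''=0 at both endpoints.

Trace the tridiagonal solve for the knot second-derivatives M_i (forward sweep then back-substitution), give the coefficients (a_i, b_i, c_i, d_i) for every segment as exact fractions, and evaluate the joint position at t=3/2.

Δ: Δ0=-5/2, Δ1=1, Δ2=5/2
row 1: diag=6, rhs=21; c'=1/6, d'=7/2
row 2: denom=6−1·1/6=35/6; d'=(9−1·7/2)/(35/6)=33/35
back: M2=33/35
back: M1=7/2−1/6·33/35=117/35
M: M0=0, M1=117/35, M2=33/35, M3=0
seg 0: a=1, c=M0/2=0, d=(M1−M0)/(6·2)=39/140, b=Δ0−h0·(2M0+M1)/6=-253/70
seg 1: a=-4, c=M1/2=117/70, d=(M2−M1)/(6·1)=-2/5, b=Δ1−h1·(2M1+M2)/6=-19/70
seg 2: a=-3, c=M2/2=33/70, d=(M3−M2)/(6·2)=-11/140, b=Δ2−h2·(2M2+M3)/6=131/70
t_q=3/2 → seg 0, τ=3/2; S=1+-253/70·τ+0·τ²+39/140·τ³=-557/160

  seg 0: a=1 b=-253/70 c=0 d=39/140
  seg 1: a=-4 b=-19/70 c=117/70 d=-2/5
  seg 2: a=-3 b=131/70 c=33/70 d=-11/140
S(3/2) = -557/160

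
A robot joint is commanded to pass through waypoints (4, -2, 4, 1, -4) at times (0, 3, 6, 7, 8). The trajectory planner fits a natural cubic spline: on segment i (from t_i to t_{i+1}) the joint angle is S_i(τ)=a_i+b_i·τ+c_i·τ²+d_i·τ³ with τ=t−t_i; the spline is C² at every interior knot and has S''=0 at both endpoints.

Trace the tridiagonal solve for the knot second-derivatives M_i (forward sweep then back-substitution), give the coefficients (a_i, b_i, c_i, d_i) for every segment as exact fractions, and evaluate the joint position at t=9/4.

Δ: Δ0=-2, Δ1=2, Δ2=-3, Δ3=-5
row 1: diag=12, rhs=24; c'=1/4, d'=2
row 2: denom=8−3·1/4=29/4; d'=(-30−3·2)/(29/4)=-144/29
row 3: denom=4−1·4/29=112/29; d'=(-12−1·-144/29)/(112/29)=-51/28
back: M3=-51/28
back: M2=-144/29−4/29·-51/28=-33/7
back: M1=2−1/4·-33/7=89/28
M: M0=0, M1=89/28, M2=-33/7, M3=-51/28, M4=0
seg 0: a=4, c=M0/2=0, d=(M1−M0)/(6·3)=89/504, b=Δ0−h0·(2M0+M1)/6=-201/56
seg 1: a=-2, c=M1/2=89/56, d=(M2−M1)/(6·3)=-221/504, b=Δ1−h1·(2M1+M2)/6=33/28
seg 2: a=4, c=M2/2=-33/14, d=(M3−M2)/(6·1)=27/56, b=Δ2−h2·(2M2+M3)/6=-9/8
seg 3: a=1, c=M3/2=-51/56, d=(M4−M3)/(6·1)=17/56, b=Δ3−h3·(2M3+M4)/6=-123/28
t_q=9/4 → seg 0, τ=9/4; S=4+-201/56·τ+0·τ²+89/504·τ³=-1057/512

  seg 0: a=4 b=-201/56 c=0 d=89/504
  seg 1: a=-2 b=33/28 c=89/56 d=-221/504
  seg 2: a=4 b=-9/8 c=-33/14 d=27/56
  seg 3: a=1 b=-123/28 c=-51/56 d=17/56
S(9/4) = -1057/512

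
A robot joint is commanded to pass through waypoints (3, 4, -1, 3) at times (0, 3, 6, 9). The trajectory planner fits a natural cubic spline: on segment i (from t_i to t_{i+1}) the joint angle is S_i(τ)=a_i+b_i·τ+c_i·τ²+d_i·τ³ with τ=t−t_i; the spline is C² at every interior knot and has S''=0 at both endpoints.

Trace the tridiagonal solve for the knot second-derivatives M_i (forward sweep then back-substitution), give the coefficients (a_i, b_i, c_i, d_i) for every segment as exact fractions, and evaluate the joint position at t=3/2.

  seg 0: a=3 b=16/15 c=0 d=-11/135
  seg 1: a=4 b=-17/15 c=-11/15 d=5/27
  seg 2: a=-1 b=-8/15 c=14/15 d=-14/135
S(3/2) = 173/40

Δ: Δ0=1/3, Δ1=-5/3, Δ2=4/3
row 1: diag=12, rhs=-12; c'=1/4, d'=-1
row 2: denom=12−3·1/4=45/4; d'=(18−3·-1)/(45/4)=28/15
back: M2=28/15
back: M1=-1−1/4·28/15=-22/15
M: M0=0, M1=-22/15, M2=28/15, M3=0
seg 0: a=3, c=M0/2=0, d=(M1−M0)/(6·3)=-11/135, b=Δ0−h0·(2M0+M1)/6=16/15
seg 1: a=4, c=M1/2=-11/15, d=(M2−M1)/(6·3)=5/27, b=Δ1−h1·(2M1+M2)/6=-17/15
seg 2: a=-1, c=M2/2=14/15, d=(M3−M2)/(6·3)=-14/135, b=Δ2−h2·(2M2+M3)/6=-8/15
t_q=3/2 → seg 0, τ=3/2; S=3+16/15·τ+0·τ²+-11/135·τ³=173/40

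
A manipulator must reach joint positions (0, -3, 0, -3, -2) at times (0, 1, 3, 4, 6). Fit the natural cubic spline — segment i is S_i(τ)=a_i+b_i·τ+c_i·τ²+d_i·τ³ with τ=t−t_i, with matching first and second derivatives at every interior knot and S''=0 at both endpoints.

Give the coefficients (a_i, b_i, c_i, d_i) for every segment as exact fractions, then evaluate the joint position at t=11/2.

  seg 0: a=0 b=-1553/372 c=0 d=437/372
  seg 1: a=-3 b=-121/186 c=437/124 d=-911/744
  seg 2: a=0 b=-116/93 c=-237/62 d=385/186
  seg 3: a=-3 b=-499/186 c=74/31 d=-37/93
S(11/2) = -743/248

Δ: Δ0=-3, Δ1=3/2, Δ2=-3, Δ3=1/2
row 1: diag=6, rhs=27; c'=1/3, d'=9/2
row 2: denom=6−2·1/3=16/3; d'=(-27−2·9/2)/(16/3)=-27/4
row 3: denom=6−1·3/16=93/16; d'=(21−1·-27/4)/(93/16)=148/31
back: M3=148/31
back: M2=-27/4−3/16·148/31=-237/31
back: M1=9/2−1/3·-237/31=437/62
M: M0=0, M1=437/62, M2=-237/31, M3=148/31, M4=0
seg 0: a=0, c=M0/2=0, d=(M1−M0)/(6·1)=437/372, b=Δ0−h0·(2M0+M1)/6=-1553/372
seg 1: a=-3, c=M1/2=437/124, d=(M2−M1)/(6·2)=-911/744, b=Δ1−h1·(2M1+M2)/6=-121/186
seg 2: a=0, c=M2/2=-237/62, d=(M3−M2)/(6·1)=385/186, b=Δ2−h2·(2M2+M3)/6=-116/93
seg 3: a=-3, c=M3/2=74/31, d=(M4−M3)/(6·2)=-37/93, b=Δ3−h3·(2M3+M4)/6=-499/186
t_q=11/2 → seg 3, τ=3/2; S=-3+-499/186·τ+74/31·τ²+-37/93·τ³=-743/248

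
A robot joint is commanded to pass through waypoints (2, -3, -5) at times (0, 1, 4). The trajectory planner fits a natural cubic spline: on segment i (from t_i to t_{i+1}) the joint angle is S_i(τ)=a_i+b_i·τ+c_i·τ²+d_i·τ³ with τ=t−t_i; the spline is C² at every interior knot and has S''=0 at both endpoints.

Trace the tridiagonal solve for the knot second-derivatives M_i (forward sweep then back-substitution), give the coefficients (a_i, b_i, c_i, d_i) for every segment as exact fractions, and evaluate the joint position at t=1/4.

Δ: Δ0=-5, Δ1=-2/3
row 1: diag=8, rhs=26; c'=3/8, d'=13/4
back: M1=13/4
M: M0=0, M1=13/4, M2=0
seg 0: a=2, c=M0/2=0, d=(M1−M0)/(6·1)=13/24, b=Δ0−h0·(2M0+M1)/6=-133/24
seg 1: a=-3, c=M1/2=13/8, d=(M2−M1)/(6·3)=-13/72, b=Δ1−h1·(2M1+M2)/6=-47/12
t_q=1/4 → seg 0, τ=1/4; S=2+-133/24·τ+0·τ²+13/24·τ³=319/512

  seg 0: a=2 b=-133/24 c=0 d=13/24
  seg 1: a=-3 b=-47/12 c=13/8 d=-13/72
S(1/4) = 319/512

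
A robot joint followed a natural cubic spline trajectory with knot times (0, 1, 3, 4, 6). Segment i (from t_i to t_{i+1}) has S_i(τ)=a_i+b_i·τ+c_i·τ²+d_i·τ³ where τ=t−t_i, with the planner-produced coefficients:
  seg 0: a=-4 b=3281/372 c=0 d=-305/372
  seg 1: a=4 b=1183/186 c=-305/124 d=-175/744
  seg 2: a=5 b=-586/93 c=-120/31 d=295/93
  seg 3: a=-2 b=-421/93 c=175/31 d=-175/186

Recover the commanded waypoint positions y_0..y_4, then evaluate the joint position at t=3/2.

y_0=-4 y_1=4 y_2=5 y_3=-2 y_4=4
S(3/2) = 12967/1984

y_0 = S_0(0) = a_0 = -4
y_1 = S_1(0) = a_1 = 4
y_2 = S_2(0) = a_2 = 5
y_3 = S_3(0) = a_3 = -2
y_4 = S_3(2) = 4
t_q=3/2 is in segment 1 (τ=1/2); S_1(τ)=12967/1984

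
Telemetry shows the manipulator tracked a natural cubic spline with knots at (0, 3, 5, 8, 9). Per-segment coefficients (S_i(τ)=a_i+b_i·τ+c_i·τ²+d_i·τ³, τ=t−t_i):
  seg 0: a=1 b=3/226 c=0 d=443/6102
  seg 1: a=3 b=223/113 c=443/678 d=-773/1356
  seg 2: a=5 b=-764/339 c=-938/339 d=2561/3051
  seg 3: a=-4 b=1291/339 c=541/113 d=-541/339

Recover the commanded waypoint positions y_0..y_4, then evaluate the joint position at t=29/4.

y_0 = S_0(0) = a_0 = 1
y_1 = S_1(0) = a_1 = 3
y_2 = S_2(0) = a_2 = 5
y_3 = S_3(0) = a_3 = -4
y_4 = S_3(1) = 3
t_q=29/4 is in segment 2 (τ=9/4); S_2(τ)=-32669/7232

y_0=1 y_1=3 y_2=5 y_3=-4 y_4=3
S(29/4) = -32669/7232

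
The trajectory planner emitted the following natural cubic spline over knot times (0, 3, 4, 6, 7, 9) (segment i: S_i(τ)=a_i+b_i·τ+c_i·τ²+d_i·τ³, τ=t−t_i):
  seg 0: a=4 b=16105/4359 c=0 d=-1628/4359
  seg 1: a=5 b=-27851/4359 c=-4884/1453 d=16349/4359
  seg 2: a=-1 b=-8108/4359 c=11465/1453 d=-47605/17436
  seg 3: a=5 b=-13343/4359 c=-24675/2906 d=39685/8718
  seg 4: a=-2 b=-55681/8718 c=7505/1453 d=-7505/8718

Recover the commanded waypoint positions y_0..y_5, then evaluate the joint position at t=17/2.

y_0 = S_0(0) = a_0 = 4
y_1 = S_1(0) = a_1 = 5
y_2 = S_2(0) = a_2 = -1
y_3 = S_3(0) = a_3 = 5
y_4 = S_4(0) = a_4 = -2
y_5 = S_4(2) = -1
t_q=17/2 is in segment 4 (τ=3/2); S_4(τ)=-66585/23248

y_0=4 y_1=5 y_2=-1 y_3=5 y_4=-2 y_5=-1
S(17/2) = -66585/23248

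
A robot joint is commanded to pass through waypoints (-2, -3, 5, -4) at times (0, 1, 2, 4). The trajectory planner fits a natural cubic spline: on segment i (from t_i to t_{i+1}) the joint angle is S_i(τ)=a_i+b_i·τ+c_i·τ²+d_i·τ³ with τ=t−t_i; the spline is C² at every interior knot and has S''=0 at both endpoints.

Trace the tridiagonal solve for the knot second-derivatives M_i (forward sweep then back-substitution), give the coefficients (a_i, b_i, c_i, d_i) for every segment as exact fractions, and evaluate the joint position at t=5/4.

  seg 0: a=-2 b=-179/46 c=0 d=133/46
  seg 1: a=-3 b=110/23 c=399/46 d=-251/46
  seg 2: a=5 b=265/46 c=-177/23 d=59/46
S(5/4) = -3967/2944

Δ: Δ0=-1, Δ1=8, Δ2=-9/2
row 1: diag=4, rhs=54; c'=1/4, d'=27/2
row 2: denom=6−1·1/4=23/4; d'=(-75−1·27/2)/(23/4)=-354/23
back: M2=-354/23
back: M1=27/2−1/4·-354/23=399/23
M: M0=0, M1=399/23, M2=-354/23, M3=0
seg 0: a=-2, c=M0/2=0, d=(M1−M0)/(6·1)=133/46, b=Δ0−h0·(2M0+M1)/6=-179/46
seg 1: a=-3, c=M1/2=399/46, d=(M2−M1)/(6·1)=-251/46, b=Δ1−h1·(2M1+M2)/6=110/23
seg 2: a=5, c=M2/2=-177/23, d=(M3−M2)/(6·2)=59/46, b=Δ2−h2·(2M2+M3)/6=265/46
t_q=5/4 → seg 1, τ=1/4; S=-3+110/23·τ+399/46·τ²+-251/46·τ³=-3967/2944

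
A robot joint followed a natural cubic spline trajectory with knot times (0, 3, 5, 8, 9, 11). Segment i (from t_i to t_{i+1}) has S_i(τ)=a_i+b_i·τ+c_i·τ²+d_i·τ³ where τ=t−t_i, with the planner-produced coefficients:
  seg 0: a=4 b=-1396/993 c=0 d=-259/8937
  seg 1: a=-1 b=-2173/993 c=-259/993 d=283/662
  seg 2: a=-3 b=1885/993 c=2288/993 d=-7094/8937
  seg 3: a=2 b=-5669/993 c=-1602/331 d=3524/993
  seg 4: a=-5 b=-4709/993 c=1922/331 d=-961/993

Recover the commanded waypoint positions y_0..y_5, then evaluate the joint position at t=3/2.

y_0=4 y_1=-1 y_2=-3 y_3=2 y_4=-5 y_5=1
S(3/2) = 4749/2648

y_0 = S_0(0) = a_0 = 4
y_1 = S_1(0) = a_1 = -1
y_2 = S_2(0) = a_2 = -3
y_3 = S_3(0) = a_3 = 2
y_4 = S_4(0) = a_4 = -5
y_5 = S_4(2) = 1
t_q=3/2 is in segment 0 (τ=3/2); S_0(τ)=4749/2648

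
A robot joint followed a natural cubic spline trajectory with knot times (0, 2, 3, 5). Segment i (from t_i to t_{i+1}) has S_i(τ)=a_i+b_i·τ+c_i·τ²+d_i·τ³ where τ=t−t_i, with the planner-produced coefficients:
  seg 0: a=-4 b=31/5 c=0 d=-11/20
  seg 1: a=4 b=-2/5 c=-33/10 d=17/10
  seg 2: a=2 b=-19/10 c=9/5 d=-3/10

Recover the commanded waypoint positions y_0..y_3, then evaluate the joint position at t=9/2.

y_0=-4 y_1=4 y_2=2 y_3=3
S(9/2) = 35/16

y_0 = S_0(0) = a_0 = -4
y_1 = S_1(0) = a_1 = 4
y_2 = S_2(0) = a_2 = 2
y_3 = S_2(2) = 3
t_q=9/2 is in segment 2 (τ=3/2); S_2(τ)=35/16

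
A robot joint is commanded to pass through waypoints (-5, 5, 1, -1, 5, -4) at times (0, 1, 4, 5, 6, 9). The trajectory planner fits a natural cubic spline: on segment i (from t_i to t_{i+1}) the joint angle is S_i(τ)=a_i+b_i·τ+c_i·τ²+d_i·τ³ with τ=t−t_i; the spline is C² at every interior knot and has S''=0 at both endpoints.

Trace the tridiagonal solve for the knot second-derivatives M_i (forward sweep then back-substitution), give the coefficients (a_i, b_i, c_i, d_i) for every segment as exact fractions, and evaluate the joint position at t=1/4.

Δ: Δ0=10, Δ1=-4/3, Δ2=-2, Δ3=6, Δ4=-3
row 1: diag=8, rhs=-68; c'=3/8, d'=-17/2
row 2: denom=8−3·3/8=55/8; d'=(-4−3·-17/2)/(55/8)=172/55
row 3: denom=4−1·8/55=212/55; d'=(48−1·172/55)/(212/55)=617/53
row 4: denom=8−1·55/212=1641/212; d'=(-54−1·617/53)/(1641/212)=-13916/1641
back: M4=-13916/1641
back: M3=617/53−55/212·-13916/1641=22714/1641
back: M2=172/55−8/55·22714/1641=1828/1641
back: M1=-17/2−3/8·1828/1641=-4878/547
M: M0=0, M1=-4878/547, M2=1828/1641, M3=22714/1641, M4=-13916/1641, M5=0
seg 0: a=-5, c=M0/2=0, d=(M1−M0)/(6·1)=-813/547, b=Δ0−h0·(2M0+M1)/6=6283/547
seg 1: a=5, c=M1/2=-2439/547, d=(M2−M1)/(6·3)=8231/14769, b=Δ1−h1·(2M1+M2)/6=3844/547
seg 2: a=1, c=M2/2=914/1641, d=(M3−M2)/(6·1)=3481/1641, b=Δ2−h2·(2M2+M3)/6=-2559/547
seg 3: a=-1, c=M3/2=11357/1641, d=(M4−M3)/(6·1)=-2035/547, b=Δ3−h3·(2M3+M4)/6=4594/1641
seg 4: a=5, c=M4/2=-6958/1641, d=(M5−M4)/(6·3)=6958/14769, b=Δ4−h4·(2M4+M5)/6=8993/1641
t_q=1/4 → seg 0, τ=1/4; S=-5+6283/547·τ+0·τ²+-813/547·τ³=-75325/35008

  seg 0: a=-5 b=6283/547 c=0 d=-813/547
  seg 1: a=5 b=3844/547 c=-2439/547 d=8231/14769
  seg 2: a=1 b=-2559/547 c=914/1641 d=3481/1641
  seg 3: a=-1 b=4594/1641 c=11357/1641 d=-2035/547
  seg 4: a=5 b=8993/1641 c=-6958/1641 d=6958/14769
S(1/4) = -75325/35008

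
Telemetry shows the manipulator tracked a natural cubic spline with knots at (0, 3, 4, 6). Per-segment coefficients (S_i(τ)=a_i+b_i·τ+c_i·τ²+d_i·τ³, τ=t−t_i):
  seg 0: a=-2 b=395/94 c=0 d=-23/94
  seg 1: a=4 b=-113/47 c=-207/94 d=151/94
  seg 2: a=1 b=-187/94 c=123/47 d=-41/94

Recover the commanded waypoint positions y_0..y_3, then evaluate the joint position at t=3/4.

y_0 = S_0(0) = a_0 = -2
y_1 = S_1(0) = a_1 = 4
y_2 = S_2(0) = a_2 = 1
y_3 = S_2(2) = 4
t_q=3/4 is in segment 0 (τ=3/4); S_0(τ)=6307/6016

y_0=-2 y_1=4 y_2=1 y_3=4
S(3/4) = 6307/6016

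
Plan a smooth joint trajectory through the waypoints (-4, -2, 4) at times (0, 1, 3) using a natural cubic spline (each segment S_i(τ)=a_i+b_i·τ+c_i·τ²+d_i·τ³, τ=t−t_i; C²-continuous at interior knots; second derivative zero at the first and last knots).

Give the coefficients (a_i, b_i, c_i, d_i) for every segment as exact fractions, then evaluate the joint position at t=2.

  seg 0: a=-4 b=11/6 c=0 d=1/6
  seg 1: a=-2 b=7/3 c=1/2 d=-1/12
S(2) = 3/4

Δ: Δ0=2, Δ1=3
row 1: diag=6, rhs=6; c'=1/3, d'=1
back: M1=1
M: M0=0, M1=1, M2=0
seg 0: a=-4, c=M0/2=0, d=(M1−M0)/(6·1)=1/6, b=Δ0−h0·(2M0+M1)/6=11/6
seg 1: a=-2, c=M1/2=1/2, d=(M2−M1)/(6·2)=-1/12, b=Δ1−h1·(2M1+M2)/6=7/3
t_q=2 → seg 1, τ=1; S=-2+7/3·τ+1/2·τ²+-1/12·τ³=3/4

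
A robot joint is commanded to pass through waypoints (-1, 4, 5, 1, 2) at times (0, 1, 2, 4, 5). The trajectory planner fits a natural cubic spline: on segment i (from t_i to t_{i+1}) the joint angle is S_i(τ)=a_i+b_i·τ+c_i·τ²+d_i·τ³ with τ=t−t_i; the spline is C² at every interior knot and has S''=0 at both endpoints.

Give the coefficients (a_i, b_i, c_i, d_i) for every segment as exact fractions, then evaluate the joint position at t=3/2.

  seg 0: a=-1 b=357/61 c=0 d=-52/61
  seg 1: a=4 b=201/61 c=-156/61 d=16/61
  seg 2: a=5 b=-63/61 c=-108/61 d=157/244
  seg 3: a=1 b=-24/61 c=255/122 d=-85/122
S(3/2) = 615/122

Δ: Δ0=5, Δ1=1, Δ2=-2, Δ3=1
row 1: diag=4, rhs=-24; c'=1/4, d'=-6
row 2: denom=6−1·1/4=23/4; d'=(-18−1·-6)/(23/4)=-48/23
row 3: denom=6−2·8/23=122/23; d'=(18−2·-48/23)/(122/23)=255/61
back: M3=255/61
back: M2=-48/23−8/23·255/61=-216/61
back: M1=-6−1/4·-216/61=-312/61
M: M0=0, M1=-312/61, M2=-216/61, M3=255/61, M4=0
seg 0: a=-1, c=M0/2=0, d=(M1−M0)/(6·1)=-52/61, b=Δ0−h0·(2M0+M1)/6=357/61
seg 1: a=4, c=M1/2=-156/61, d=(M2−M1)/(6·1)=16/61, b=Δ1−h1·(2M1+M2)/6=201/61
seg 2: a=5, c=M2/2=-108/61, d=(M3−M2)/(6·2)=157/244, b=Δ2−h2·(2M2+M3)/6=-63/61
seg 3: a=1, c=M3/2=255/122, d=(M4−M3)/(6·1)=-85/122, b=Δ3−h3·(2M3+M4)/6=-24/61
t_q=3/2 → seg 1, τ=1/2; S=4+201/61·τ+-156/61·τ²+16/61·τ³=615/122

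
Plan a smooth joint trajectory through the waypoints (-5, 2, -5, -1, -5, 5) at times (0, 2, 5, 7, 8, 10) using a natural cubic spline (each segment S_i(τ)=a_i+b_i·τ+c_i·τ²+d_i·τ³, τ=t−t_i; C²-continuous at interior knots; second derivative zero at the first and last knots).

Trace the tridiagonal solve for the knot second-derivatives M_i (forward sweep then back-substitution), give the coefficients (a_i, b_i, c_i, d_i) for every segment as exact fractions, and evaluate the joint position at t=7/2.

  seg 0: a=-5 b=18673/3534 c=0 d=-788/1767
  seg 1: a=2 b=-239/3534 c=-1576/589 d=6787/10602
  seg 2: a=-5 b=2054/1767 c=3635/1178 d=-9425/7068
  seg 3: a=-1 b=-4411/1767 c=-2895/589 d=6028/1767
  seg 4: a=-5 b=-3697/1767 c=3133/589 d=-3133/3534
S(7/2) = -18483/9424

Δ: Δ0=7/2, Δ1=-7/3, Δ2=2, Δ3=-4, Δ4=5
row 1: diag=10, rhs=-35; c'=3/10, d'=-7/2
row 2: denom=10−3·3/10=91/10; d'=(26−3·-7/2)/(91/10)=365/91
row 3: denom=6−2·20/91=506/91; d'=(-36−2·365/91)/(506/91)=-2003/253
row 4: denom=6−1·91/506=2945/506; d'=(54−1·-2003/253)/(2945/506)=6266/589
back: M4=6266/589
back: M3=-2003/253−91/506·6266/589=-5790/589
back: M2=365/91−20/91·-5790/589=3635/589
back: M1=-7/2−3/10·3635/589=-3152/589
M: M0=0, M1=-3152/589, M2=3635/589, M3=-5790/589, M4=6266/589, M5=0
seg 0: a=-5, c=M0/2=0, d=(M1−M0)/(6·2)=-788/1767, b=Δ0−h0·(2M0+M1)/6=18673/3534
seg 1: a=2, c=M1/2=-1576/589, d=(M2−M1)/(6·3)=6787/10602, b=Δ1−h1·(2M1+M2)/6=-239/3534
seg 2: a=-5, c=M2/2=3635/1178, d=(M3−M2)/(6·2)=-9425/7068, b=Δ2−h2·(2M2+M3)/6=2054/1767
seg 3: a=-1, c=M3/2=-2895/589, d=(M4−M3)/(6·1)=6028/1767, b=Δ3−h3·(2M3+M4)/6=-4411/1767
seg 4: a=-5, c=M4/2=3133/589, d=(M5−M4)/(6·2)=-3133/3534, b=Δ4−h4·(2M4+M5)/6=-3697/1767
t_q=7/2 → seg 1, τ=3/2; S=2+-239/3534·τ+-1576/589·τ²+6787/10602·τ³=-18483/9424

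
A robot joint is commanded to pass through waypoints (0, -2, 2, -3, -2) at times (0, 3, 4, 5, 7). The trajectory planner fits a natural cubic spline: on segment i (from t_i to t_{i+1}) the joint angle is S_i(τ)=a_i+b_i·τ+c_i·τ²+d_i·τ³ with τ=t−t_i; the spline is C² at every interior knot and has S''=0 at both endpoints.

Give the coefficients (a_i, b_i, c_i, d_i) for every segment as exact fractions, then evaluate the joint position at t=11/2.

Δ: Δ0=-2/3, Δ1=4, Δ2=-5, Δ3=1/2
row 1: diag=8, rhs=28; c'=1/8, d'=7/2
row 2: denom=4−1·1/8=31/8; d'=(-54−1·7/2)/(31/8)=-460/31
row 3: denom=6−1·8/31=178/31; d'=(33−1·-460/31)/(178/31)=1483/178
back: M3=1483/178
back: M2=-460/31−8/31·1483/178=-1512/89
back: M1=7/2−1/8·-1512/89=1001/178
M: M0=0, M1=1001/178, M2=-1512/89, M3=1483/178, M4=0
seg 0: a=0, c=M0/2=0, d=(M1−M0)/(6·3)=1001/3204, b=Δ0−h0·(2M0+M1)/6=-3715/1068
seg 1: a=-2, c=M1/2=1001/356, d=(M2−M1)/(6·1)=-4025/1068, b=Δ1−h1·(2M1+M2)/6=2647/534
seg 2: a=2, c=M2/2=-756/89, d=(M3−M2)/(6·1)=4507/1068, b=Δ2−h2·(2M2+M3)/6=-775/1068
seg 3: a=-3, c=M3/2=1483/356, d=(M4−M3)/(6·2)=-1483/2136, b=Δ3−h3·(2M3+M4)/6=-2699/534
t_q=11/2 → seg 3, τ=1/2; S=-3+-2699/534·τ+1483/356·τ²+-1483/2136·τ³=-26045/5696

  seg 0: a=0 b=-3715/1068 c=0 d=1001/3204
  seg 1: a=-2 b=2647/534 c=1001/356 d=-4025/1068
  seg 2: a=2 b=-775/1068 c=-756/89 d=4507/1068
  seg 3: a=-3 b=-2699/534 c=1483/356 d=-1483/2136
S(11/2) = -26045/5696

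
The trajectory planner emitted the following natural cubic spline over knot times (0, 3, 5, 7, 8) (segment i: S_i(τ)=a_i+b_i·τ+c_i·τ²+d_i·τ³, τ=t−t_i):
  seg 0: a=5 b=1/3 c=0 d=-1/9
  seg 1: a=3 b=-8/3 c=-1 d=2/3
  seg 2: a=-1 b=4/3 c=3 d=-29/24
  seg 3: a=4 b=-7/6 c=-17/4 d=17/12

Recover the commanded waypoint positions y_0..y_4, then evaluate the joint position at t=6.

y_0=5 y_1=3 y_2=-1 y_3=4 y_4=0
S(6) = 17/8

y_0 = S_0(0) = a_0 = 5
y_1 = S_1(0) = a_1 = 3
y_2 = S_2(0) = a_2 = -1
y_3 = S_3(0) = a_3 = 4
y_4 = S_3(1) = 0
t_q=6 is in segment 2 (τ=1); S_2(τ)=17/8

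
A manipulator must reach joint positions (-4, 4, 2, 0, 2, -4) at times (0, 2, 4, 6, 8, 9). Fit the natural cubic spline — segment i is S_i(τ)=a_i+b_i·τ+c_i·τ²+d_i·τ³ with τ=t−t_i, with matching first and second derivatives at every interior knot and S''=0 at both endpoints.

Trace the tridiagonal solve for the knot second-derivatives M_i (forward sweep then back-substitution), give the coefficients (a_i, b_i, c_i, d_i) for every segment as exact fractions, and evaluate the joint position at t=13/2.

  seg 0: a=-4 b=268/51 c=0 d=-16/51
  seg 1: a=4 b=76/51 c=-32/17 d=65/204
  seg 2: a=2 b=-113/51 c=1/34 d=59/204
  seg 3: a=0 b=70/51 c=30/17 d=-199/204
  seg 4: a=2 b=-167/51 c=-139/34 d=139/102
S(13/2) = 547/544

Δ: Δ0=4, Δ1=-1, Δ2=-1, Δ3=1, Δ4=-6
row 1: diag=8, rhs=-30; c'=1/4, d'=-15/4
row 2: denom=8−2·1/4=15/2; d'=(0−2·-15/4)/(15/2)=1
row 3: denom=8−2·4/15=112/15; d'=(12−2·1)/(112/15)=75/56
row 4: denom=6−2·15/56=153/28; d'=(-42−2·75/56)/(153/28)=-139/17
back: M4=-139/17
back: M3=75/56−15/56·-139/17=60/17
back: M2=1−4/15·60/17=1/17
back: M1=-15/4−1/4·1/17=-64/17
M: M0=0, M1=-64/17, M2=1/17, M3=60/17, M4=-139/17, M5=0
seg 0: a=-4, c=M0/2=0, d=(M1−M0)/(6·2)=-16/51, b=Δ0−h0·(2M0+M1)/6=268/51
seg 1: a=4, c=M1/2=-32/17, d=(M2−M1)/(6·2)=65/204, b=Δ1−h1·(2M1+M2)/6=76/51
seg 2: a=2, c=M2/2=1/34, d=(M3−M2)/(6·2)=59/204, b=Δ2−h2·(2M2+M3)/6=-113/51
seg 3: a=0, c=M3/2=30/17, d=(M4−M3)/(6·2)=-199/204, b=Δ3−h3·(2M3+M4)/6=70/51
seg 4: a=2, c=M4/2=-139/34, d=(M5−M4)/(6·1)=139/102, b=Δ4−h4·(2M4+M5)/6=-167/51
t_q=13/2 → seg 3, τ=1/2; S=0+70/51·τ+30/17·τ²+-199/204·τ³=547/544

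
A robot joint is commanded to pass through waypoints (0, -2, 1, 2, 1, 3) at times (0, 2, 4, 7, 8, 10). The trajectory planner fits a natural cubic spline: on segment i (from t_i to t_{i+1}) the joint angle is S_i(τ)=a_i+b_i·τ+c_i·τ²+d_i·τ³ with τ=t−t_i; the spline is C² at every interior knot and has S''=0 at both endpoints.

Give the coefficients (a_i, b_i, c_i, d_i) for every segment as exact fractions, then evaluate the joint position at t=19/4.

Δ: Δ0=-1, Δ1=3/2, Δ2=1/3, Δ3=-1, Δ4=1
row 1: diag=8, rhs=15; c'=1/4, d'=15/8
row 2: denom=10−2·1/4=19/2; d'=(-7−2·15/8)/(19/2)=-43/38
row 3: denom=8−3·6/19=134/19; d'=(-8−3·-43/38)/(134/19)=-175/268
row 4: denom=6−1·19/134=785/134; d'=(12−1·-175/268)/(785/134)=3391/1570
back: M4=3391/1570
back: M3=-175/268−19/134·3391/1570=-753/785
back: M2=-43/38−6/19·-753/785=-1301/1570
back: M1=15/8−1/4·-1301/1570=3269/1570
M: M0=0, M1=3269/1570, M2=-1301/1570, M3=-753/785, M4=3391/1570, M5=0
seg 0: a=0, c=M0/2=0, d=(M1−M0)/(6·2)=3269/18840, b=Δ0−h0·(2M0+M1)/6=-7979/4710
seg 1: a=-2, c=M1/2=3269/3140, d=(M2−M1)/(6·2)=-457/1884, b=Δ1−h1·(2M1+M2)/6=914/2355
seg 2: a=1, c=M2/2=-1301/3140, d=(M3−M2)/(6·3)=-41/5652, b=Δ2−h2·(2M2+M3)/6=3866/2355
seg 3: a=2, c=M3/2=-753/1570, d=(M4−M3)/(6·1)=4897/9420, b=Δ3−h3·(2M3+M4)/6=-9799/9420
seg 4: a=1, c=M4/2=3391/3140, d=(M5−M4)/(6·2)=-3391/18840, b=Δ4−h4·(2M4+M5)/6=-1036/2355
t_q=19/4 → seg 2, τ=3/4; S=1+3866/2355·τ+-1301/3140·τ²+-41/5652·τ³=400933/200960

  seg 0: a=0 b=-7979/4710 c=0 d=3269/18840
  seg 1: a=-2 b=914/2355 c=3269/3140 d=-457/1884
  seg 2: a=1 b=3866/2355 c=-1301/3140 d=-41/5652
  seg 3: a=2 b=-9799/9420 c=-753/1570 d=4897/9420
  seg 4: a=1 b=-1036/2355 c=3391/3140 d=-3391/18840
S(19/4) = 400933/200960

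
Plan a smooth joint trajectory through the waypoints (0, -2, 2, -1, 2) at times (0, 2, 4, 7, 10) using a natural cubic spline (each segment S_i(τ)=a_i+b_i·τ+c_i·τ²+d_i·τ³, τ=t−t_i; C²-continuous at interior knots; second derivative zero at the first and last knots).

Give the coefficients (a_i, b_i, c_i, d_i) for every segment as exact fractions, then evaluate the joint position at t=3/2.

Δ: Δ0=-1, Δ1=2, Δ2=-1, Δ3=1
row 1: diag=8, rhs=18; c'=1/4, d'=9/4
row 2: denom=10−2·1/4=19/2; d'=(-18−2·9/4)/(19/2)=-45/19
row 3: denom=12−3·6/19=210/19; d'=(12−3·-45/19)/(210/19)=121/70
back: M3=121/70
back: M2=-45/19−6/19·121/70=-102/35
back: M1=9/4−1/4·-102/35=417/140
M: M0=0, M1=417/140, M2=-102/35, M3=121/70, M4=0
seg 0: a=0, c=M0/2=0, d=(M1−M0)/(6·2)=139/560, b=Δ0−h0·(2M0+M1)/6=-279/140
seg 1: a=-2, c=M1/2=417/280, d=(M2−M1)/(6·2)=-55/112, b=Δ1−h1·(2M1+M2)/6=69/70
seg 2: a=2, c=M2/2=-51/35, d=(M3−M2)/(6·3)=65/252, b=Δ2−h2·(2M2+M3)/6=21/20
seg 3: a=-1, c=M3/2=121/140, d=(M4−M3)/(6·3)=-121/1260, b=Δ3−h3·(2M3+M4)/6=-51/70
t_q=3/2 → seg 0, τ=3/2; S=0+-279/140·τ+0·τ²+139/560·τ³=-1377/640

  seg 0: a=0 b=-279/140 c=0 d=139/560
  seg 1: a=-2 b=69/70 c=417/280 d=-55/112
  seg 2: a=2 b=21/20 c=-51/35 d=65/252
  seg 3: a=-1 b=-51/70 c=121/140 d=-121/1260
S(3/2) = -1377/640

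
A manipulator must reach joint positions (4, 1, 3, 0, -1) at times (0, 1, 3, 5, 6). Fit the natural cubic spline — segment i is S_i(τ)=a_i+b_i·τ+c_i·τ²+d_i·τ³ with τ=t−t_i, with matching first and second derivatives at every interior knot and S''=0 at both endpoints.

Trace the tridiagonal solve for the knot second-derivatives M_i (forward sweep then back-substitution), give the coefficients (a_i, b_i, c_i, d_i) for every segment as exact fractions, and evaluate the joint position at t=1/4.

Δ: Δ0=-3, Δ1=1, Δ2=-3/2, Δ3=-1
row 1: diag=6, rhs=24; c'=1/3, d'=4
row 2: denom=8−2·1/3=22/3; d'=(-15−2·4)/(22/3)=-69/22
row 3: denom=6−2·3/11=60/11; d'=(3−2·-69/22)/(60/11)=17/10
back: M3=17/10
back: M2=-69/22−3/11·17/10=-18/5
back: M1=4−1/3·-18/5=26/5
M: M0=0, M1=26/5, M2=-18/5, M3=17/10, M4=0
seg 0: a=4, c=M0/2=0, d=(M1−M0)/(6·1)=13/15, b=Δ0−h0·(2M0+M1)/6=-58/15
seg 1: a=1, c=M1/2=13/5, d=(M2−M1)/(6·2)=-11/15, b=Δ1−h1·(2M1+M2)/6=-19/15
seg 2: a=3, c=M2/2=-9/5, d=(M3−M2)/(6·2)=53/120, b=Δ2−h2·(2M2+M3)/6=1/3
seg 3: a=0, c=M3/2=17/20, d=(M4−M3)/(6·1)=-17/60, b=Δ3−h3·(2M3+M4)/6=-47/30
t_q=1/4 → seg 0, τ=1/4; S=4+-58/15·τ+0·τ²+13/15·τ³=195/64

  seg 0: a=4 b=-58/15 c=0 d=13/15
  seg 1: a=1 b=-19/15 c=13/5 d=-11/15
  seg 2: a=3 b=1/3 c=-9/5 d=53/120
  seg 3: a=0 b=-47/30 c=17/20 d=-17/60
S(1/4) = 195/64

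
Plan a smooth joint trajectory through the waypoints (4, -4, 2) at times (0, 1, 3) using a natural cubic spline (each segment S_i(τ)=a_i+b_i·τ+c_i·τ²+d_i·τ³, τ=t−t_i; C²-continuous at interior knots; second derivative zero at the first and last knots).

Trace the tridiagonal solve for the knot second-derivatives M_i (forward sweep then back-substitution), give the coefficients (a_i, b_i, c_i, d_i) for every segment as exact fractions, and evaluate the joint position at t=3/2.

Δ: Δ0=-8, Δ1=3
row 1: diag=6, rhs=66; c'=1/3, d'=11
back: M1=11
M: M0=0, M1=11, M2=0
seg 0: a=4, c=M0/2=0, d=(M1−M0)/(6·1)=11/6, b=Δ0−h0·(2M0+M1)/6=-59/6
seg 1: a=-4, c=M1/2=11/2, d=(M2−M1)/(6·2)=-11/12, b=Δ1−h1·(2M1+M2)/6=-13/3
t_q=3/2 → seg 1, τ=1/2; S=-4+-13/3·τ+11/2·τ²+-11/12·τ³=-157/32

  seg 0: a=4 b=-59/6 c=0 d=11/6
  seg 1: a=-4 b=-13/3 c=11/2 d=-11/12
S(3/2) = -157/32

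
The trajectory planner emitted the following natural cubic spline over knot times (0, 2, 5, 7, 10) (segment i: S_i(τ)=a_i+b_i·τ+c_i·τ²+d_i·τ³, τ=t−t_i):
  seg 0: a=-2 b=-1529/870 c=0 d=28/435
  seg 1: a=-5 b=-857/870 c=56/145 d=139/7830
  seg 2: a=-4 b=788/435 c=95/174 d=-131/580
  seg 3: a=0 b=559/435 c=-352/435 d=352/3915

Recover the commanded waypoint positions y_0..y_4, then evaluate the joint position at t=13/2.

y_0=-2 y_1=-5 y_2=-4 y_3=0 y_4=-1
S(13/2) = -3789/4640

y_0 = S_0(0) = a_0 = -2
y_1 = S_1(0) = a_1 = -5
y_2 = S_2(0) = a_2 = -4
y_3 = S_3(0) = a_3 = 0
y_4 = S_3(3) = -1
t_q=13/2 is in segment 2 (τ=3/2); S_2(τ)=-3789/4640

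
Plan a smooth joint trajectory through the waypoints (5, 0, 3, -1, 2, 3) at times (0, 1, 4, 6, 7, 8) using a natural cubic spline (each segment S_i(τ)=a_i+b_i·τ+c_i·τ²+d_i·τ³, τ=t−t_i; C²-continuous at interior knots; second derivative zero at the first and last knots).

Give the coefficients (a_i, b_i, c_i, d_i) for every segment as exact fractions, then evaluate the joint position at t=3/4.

Δ: Δ0=-5, Δ1=1, Δ2=-2, Δ3=3, Δ4=1
row 1: diag=8, rhs=36; c'=3/8, d'=9/2
row 2: denom=10−3·3/8=71/8; d'=(-18−3·9/2)/(71/8)=-252/71
row 3: denom=6−2·16/71=394/71; d'=(30−2·-252/71)/(394/71)=1317/197
row 4: denom=4−1·71/394=1505/394; d'=(-12−1·1317/197)/(1505/394)=-7362/1505
back: M4=-7362/1505
back: M3=1317/197−71/394·-7362/1505=11388/1505
back: M2=-252/71−16/71·11388/1505=-7908/1505
back: M1=9/2−3/8·-7908/1505=9738/1505
M: M0=0, M1=9738/1505, M2=-7908/1505, M3=11388/1505, M4=-7362/1505, M5=0
seg 0: a=5, c=M0/2=0, d=(M1−M0)/(6·1)=1623/1505, b=Δ0−h0·(2M0+M1)/6=-9148/1505
seg 1: a=0, c=M1/2=4869/1505, d=(M2−M1)/(6·3)=-2941/4515, b=Δ1−h1·(2M1+M2)/6=-4279/1505
seg 2: a=3, c=M2/2=-3954/1505, d=(M3−M2)/(6·2)=1608/1505, b=Δ2−h2·(2M2+M3)/6=-1534/1505
seg 3: a=-1, c=M3/2=5694/1505, d=(M4−M3)/(6·1)=-625/301, b=Δ3−h3·(2M3+M4)/6=278/215
seg 4: a=2, c=M4/2=-3681/1505, d=(M5−M4)/(6·1)=1227/1505, b=Δ4−h4·(2M4+M5)/6=3959/1505
t_q=3/4 → seg 0, τ=3/4; S=5+-9148/1505·τ+0·τ²+1623/1505·τ³=12331/13760

  seg 0: a=5 b=-9148/1505 c=0 d=1623/1505
  seg 1: a=0 b=-4279/1505 c=4869/1505 d=-2941/4515
  seg 2: a=3 b=-1534/1505 c=-3954/1505 d=1608/1505
  seg 3: a=-1 b=278/215 c=5694/1505 d=-625/301
  seg 4: a=2 b=3959/1505 c=-3681/1505 d=1227/1505
S(3/4) = 12331/13760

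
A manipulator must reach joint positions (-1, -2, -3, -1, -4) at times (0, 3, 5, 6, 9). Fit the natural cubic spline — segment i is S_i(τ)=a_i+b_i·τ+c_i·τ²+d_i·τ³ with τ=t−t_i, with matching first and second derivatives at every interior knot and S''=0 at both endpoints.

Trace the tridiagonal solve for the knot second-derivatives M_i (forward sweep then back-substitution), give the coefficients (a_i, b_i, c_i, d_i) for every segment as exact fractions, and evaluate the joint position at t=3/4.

  seg 0: a=-1 b=31/876 c=0 d=-323/7884
  seg 1: a=-2 b=-469/438 c=-323/876 d=191/584
  seg 2: a=-3 b=302/219 c=349/219 d=-71/73
  seg 3: a=-1 b=361/219 c=-290/219 d=290/1971
S(3/4) = -18515/18688

Δ: Δ0=-1/3, Δ1=-1/2, Δ2=2, Δ3=-1
row 1: diag=10, rhs=-1; c'=1/5, d'=-1/10
row 2: denom=6−2·1/5=28/5; d'=(15−2·-1/10)/(28/5)=19/7
row 3: denom=8−1·5/28=219/28; d'=(-18−1·19/7)/(219/28)=-580/219
back: M3=-580/219
back: M2=19/7−5/28·-580/219=698/219
back: M1=-1/10−1/5·698/219=-323/438
M: M0=0, M1=-323/438, M2=698/219, M3=-580/219, M4=0
seg 0: a=-1, c=M0/2=0, d=(M1−M0)/(6·3)=-323/7884, b=Δ0−h0·(2M0+M1)/6=31/876
seg 1: a=-2, c=M1/2=-323/876, d=(M2−M1)/(6·2)=191/584, b=Δ1−h1·(2M1+M2)/6=-469/438
seg 2: a=-3, c=M2/2=349/219, d=(M3−M2)/(6·1)=-71/73, b=Δ2−h2·(2M2+M3)/6=302/219
seg 3: a=-1, c=M3/2=-290/219, d=(M4−M3)/(6·3)=290/1971, b=Δ3−h3·(2M3+M4)/6=361/219
t_q=3/4 → seg 0, τ=3/4; S=-1+31/876·τ+0·τ²+-323/7884·τ³=-18515/18688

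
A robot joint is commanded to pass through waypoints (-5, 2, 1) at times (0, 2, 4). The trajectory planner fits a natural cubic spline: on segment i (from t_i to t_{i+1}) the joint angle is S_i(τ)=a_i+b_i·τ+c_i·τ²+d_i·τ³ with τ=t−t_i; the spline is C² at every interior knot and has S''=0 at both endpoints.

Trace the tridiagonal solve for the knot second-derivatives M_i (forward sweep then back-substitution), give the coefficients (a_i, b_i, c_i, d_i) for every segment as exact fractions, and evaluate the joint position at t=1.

Δ: Δ0=7/2, Δ1=-1/2
row 1: diag=8, rhs=-24; c'=1/4, d'=-3
back: M1=-3
M: M0=0, M1=-3, M2=0
seg 0: a=-5, c=M0/2=0, d=(M1−M0)/(6·2)=-1/4, b=Δ0−h0·(2M0+M1)/6=9/2
seg 1: a=2, c=M1/2=-3/2, d=(M2−M1)/(6·2)=1/4, b=Δ1−h1·(2M1+M2)/6=3/2
t_q=1 → seg 0, τ=1; S=-5+9/2·τ+0·τ²+-1/4·τ³=-3/4

  seg 0: a=-5 b=9/2 c=0 d=-1/4
  seg 1: a=2 b=3/2 c=-3/2 d=1/4
S(1) = -3/4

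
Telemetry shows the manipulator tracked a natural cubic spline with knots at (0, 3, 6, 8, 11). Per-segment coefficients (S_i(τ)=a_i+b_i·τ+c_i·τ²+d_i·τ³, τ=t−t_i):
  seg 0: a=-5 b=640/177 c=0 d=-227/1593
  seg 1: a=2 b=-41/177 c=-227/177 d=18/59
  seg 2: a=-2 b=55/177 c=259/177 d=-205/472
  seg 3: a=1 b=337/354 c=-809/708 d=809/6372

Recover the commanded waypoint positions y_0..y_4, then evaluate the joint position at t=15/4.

y_0 = S_0(0) = a_0 = -5
y_1 = S_1(0) = a_1 = 2
y_2 = S_2(0) = a_2 = -2
y_3 = S_3(0) = a_3 = 1
y_4 = S_3(3) = -3
t_q=15/4 is in segment 1 (τ=3/4); S_1(τ)=2329/1888

y_0=-5 y_1=2 y_2=-2 y_3=1 y_4=-3
S(15/4) = 2329/1888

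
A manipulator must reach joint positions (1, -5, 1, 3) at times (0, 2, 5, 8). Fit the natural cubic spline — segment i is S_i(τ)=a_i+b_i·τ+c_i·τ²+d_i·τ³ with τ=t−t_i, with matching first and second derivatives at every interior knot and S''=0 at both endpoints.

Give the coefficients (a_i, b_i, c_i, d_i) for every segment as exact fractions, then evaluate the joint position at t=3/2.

Δ: Δ0=-3, Δ1=2, Δ2=2/3
row 1: diag=10, rhs=30; c'=3/10, d'=3
row 2: denom=12−3·3/10=111/10; d'=(-8−3·3)/(111/10)=-170/111
back: M2=-170/111
back: M1=3−3/10·-170/111=128/37
M: M0=0, M1=128/37, M2=-170/111, M3=0
seg 0: a=1, c=M0/2=0, d=(M1−M0)/(6·2)=32/111, b=Δ0−h0·(2M0+M1)/6=-461/111
seg 1: a=-5, c=M1/2=64/37, d=(M2−M1)/(6·3)=-277/999, b=Δ1−h1·(2M1+M2)/6=-77/111
seg 2: a=1, c=M2/2=-85/111, d=(M3−M2)/(6·3)=85/999, b=Δ2−h2·(2M2+M3)/6=244/111
t_q=3/2 → seg 0, τ=3/2; S=1+-461/111·τ+0·τ²+32/111·τ³=-315/74

  seg 0: a=1 b=-461/111 c=0 d=32/111
  seg 1: a=-5 b=-77/111 c=64/37 d=-277/999
  seg 2: a=1 b=244/111 c=-85/111 d=85/999
S(3/2) = -315/74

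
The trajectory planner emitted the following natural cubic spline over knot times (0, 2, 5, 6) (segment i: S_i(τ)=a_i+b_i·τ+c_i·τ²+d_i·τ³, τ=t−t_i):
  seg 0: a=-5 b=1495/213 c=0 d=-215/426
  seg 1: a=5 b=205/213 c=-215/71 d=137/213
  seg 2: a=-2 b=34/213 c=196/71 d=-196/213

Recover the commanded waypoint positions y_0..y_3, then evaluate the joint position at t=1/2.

y_0 = S_0(0) = a_0 = -5
y_1 = S_1(0) = a_1 = 5
y_2 = S_2(0) = a_2 = -2
y_3 = S_2(1) = 0
t_q=1/2 is in segment 0 (τ=1/2); S_0(τ)=-1765/1136

y_0=-5 y_1=5 y_2=-2 y_3=0
S(1/2) = -1765/1136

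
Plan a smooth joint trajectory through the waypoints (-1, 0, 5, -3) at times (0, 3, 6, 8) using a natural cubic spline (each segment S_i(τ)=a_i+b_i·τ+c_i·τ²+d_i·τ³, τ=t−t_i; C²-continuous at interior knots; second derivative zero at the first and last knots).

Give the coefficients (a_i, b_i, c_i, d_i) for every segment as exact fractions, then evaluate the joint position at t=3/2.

Δ: Δ0=1/3, Δ1=5/3, Δ2=-4
row 1: diag=12, rhs=8; c'=1/4, d'=2/3
row 2: denom=10−3·1/4=37/4; d'=(-34−3·2/3)/(37/4)=-144/37
back: M2=-144/37
back: M1=2/3−1/4·-144/37=182/111
M: M0=0, M1=182/111, M2=-144/37, M3=0
seg 0: a=-1, c=M0/2=0, d=(M1−M0)/(6·3)=91/999, b=Δ0−h0·(2M0+M1)/6=-18/37
seg 1: a=0, c=M1/2=91/111, d=(M2−M1)/(6·3)=-307/999, b=Δ1−h1·(2M1+M2)/6=73/37
seg 2: a=5, c=M2/2=-72/37, d=(M3−M2)/(6·2)=12/37, b=Δ2−h2·(2M2+M3)/6=-52/37
t_q=3/2 → seg 0, τ=3/2; S=-1+-18/37·τ+0·τ²+91/999·τ³=-421/296

  seg 0: a=-1 b=-18/37 c=0 d=91/999
  seg 1: a=0 b=73/37 c=91/111 d=-307/999
  seg 2: a=5 b=-52/37 c=-72/37 d=12/37
S(3/2) = -421/296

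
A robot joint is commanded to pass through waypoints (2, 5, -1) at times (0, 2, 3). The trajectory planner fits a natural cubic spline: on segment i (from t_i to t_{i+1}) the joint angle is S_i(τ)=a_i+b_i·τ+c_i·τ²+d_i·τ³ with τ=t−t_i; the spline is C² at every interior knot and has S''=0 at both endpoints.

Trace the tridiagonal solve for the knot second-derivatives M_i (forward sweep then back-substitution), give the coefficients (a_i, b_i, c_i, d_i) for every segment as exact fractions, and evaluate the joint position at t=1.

  seg 0: a=2 b=4 c=0 d=-5/8
  seg 1: a=5 b=-7/2 c=-15/4 d=5/4
S(1) = 43/8

Δ: Δ0=3/2, Δ1=-6
row 1: diag=6, rhs=-45; c'=1/6, d'=-15/2
back: M1=-15/2
M: M0=0, M1=-15/2, M2=0
seg 0: a=2, c=M0/2=0, d=(M1−M0)/(6·2)=-5/8, b=Δ0−h0·(2M0+M1)/6=4
seg 1: a=5, c=M1/2=-15/4, d=(M2−M1)/(6·1)=5/4, b=Δ1−h1·(2M1+M2)/6=-7/2
t_q=1 → seg 0, τ=1; S=2+4·τ+0·τ²+-5/8·τ³=43/8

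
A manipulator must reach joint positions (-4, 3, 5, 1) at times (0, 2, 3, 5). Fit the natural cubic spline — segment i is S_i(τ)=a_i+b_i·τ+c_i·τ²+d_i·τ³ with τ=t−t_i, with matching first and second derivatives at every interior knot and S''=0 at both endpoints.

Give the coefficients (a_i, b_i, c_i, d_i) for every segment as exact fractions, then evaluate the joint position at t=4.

Δ: Δ0=7/2, Δ1=2, Δ2=-2
row 1: diag=6, rhs=-9; c'=1/6, d'=-3/2
row 2: denom=6−1·1/6=35/6; d'=(-24−1·-3/2)/(35/6)=-27/7
back: M2=-27/7
back: M1=-3/2−1/6·-27/7=-6/7
M: M0=0, M1=-6/7, M2=-27/7, M3=0
seg 0: a=-4, c=M0/2=0, d=(M1−M0)/(6·2)=-1/14, b=Δ0−h0·(2M0+M1)/6=53/14
seg 1: a=3, c=M1/2=-3/7, d=(M2−M1)/(6·1)=-1/2, b=Δ1−h1·(2M1+M2)/6=41/14
seg 2: a=5, c=M2/2=-27/14, d=(M3−M2)/(6·2)=9/28, b=Δ2−h2·(2M2+M3)/6=4/7
t_q=4 → seg 2, τ=1; S=5+4/7·τ+-27/14·τ²+9/28·τ³=111/28

  seg 0: a=-4 b=53/14 c=0 d=-1/14
  seg 1: a=3 b=41/14 c=-3/7 d=-1/2
  seg 2: a=5 b=4/7 c=-27/14 d=9/28
S(4) = 111/28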